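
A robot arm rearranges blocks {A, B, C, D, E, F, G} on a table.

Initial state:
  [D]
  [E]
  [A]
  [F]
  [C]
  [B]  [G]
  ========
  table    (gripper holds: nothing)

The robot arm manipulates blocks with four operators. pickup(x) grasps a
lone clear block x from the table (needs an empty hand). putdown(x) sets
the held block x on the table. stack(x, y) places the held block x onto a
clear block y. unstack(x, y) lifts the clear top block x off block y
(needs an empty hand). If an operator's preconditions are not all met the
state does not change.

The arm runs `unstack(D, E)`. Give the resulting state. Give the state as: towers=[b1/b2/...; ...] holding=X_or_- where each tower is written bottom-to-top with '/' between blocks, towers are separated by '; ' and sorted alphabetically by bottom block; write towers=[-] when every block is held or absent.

towers=[B/C/F/A/E; G] holding=D

before: towers=[B/C/F/A/E/D; G] holding=-
pre[unstack(D, E)]: on(D,E) ok, clear(D) ok, handempty ok
all met → apply unstack(D, E)
after:  towers=[B/C/F/A/E; G] holding=D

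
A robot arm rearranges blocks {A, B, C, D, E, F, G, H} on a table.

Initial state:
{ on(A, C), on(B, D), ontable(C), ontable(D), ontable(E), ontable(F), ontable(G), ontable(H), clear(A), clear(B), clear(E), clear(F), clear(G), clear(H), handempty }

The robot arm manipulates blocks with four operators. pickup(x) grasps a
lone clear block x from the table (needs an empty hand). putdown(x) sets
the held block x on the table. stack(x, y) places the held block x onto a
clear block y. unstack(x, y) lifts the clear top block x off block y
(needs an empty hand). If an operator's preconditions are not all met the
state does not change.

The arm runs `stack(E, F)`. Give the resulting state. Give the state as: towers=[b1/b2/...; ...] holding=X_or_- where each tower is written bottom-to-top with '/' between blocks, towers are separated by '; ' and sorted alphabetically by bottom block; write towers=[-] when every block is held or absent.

before: towers=[C/A; D/B; E; F; G; H] holding=-
pre[stack(E, F)]: holding(E) no, clear(F) yes, E≠F yes
holding(E) unmet → stack(E, F) is a no-op
after:  towers=[C/A; D/B; E; F; G; H] holding=-

towers=[C/A; D/B; E; F; G; H] holding=-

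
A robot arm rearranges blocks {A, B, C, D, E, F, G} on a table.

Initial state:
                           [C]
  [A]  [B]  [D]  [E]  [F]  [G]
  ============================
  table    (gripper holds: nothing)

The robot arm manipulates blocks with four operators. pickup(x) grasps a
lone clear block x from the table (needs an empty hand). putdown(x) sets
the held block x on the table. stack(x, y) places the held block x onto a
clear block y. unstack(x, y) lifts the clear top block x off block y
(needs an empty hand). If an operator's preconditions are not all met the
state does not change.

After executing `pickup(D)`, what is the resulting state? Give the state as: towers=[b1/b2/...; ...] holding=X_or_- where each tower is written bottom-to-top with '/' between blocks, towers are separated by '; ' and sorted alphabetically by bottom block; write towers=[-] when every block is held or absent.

before: towers=[A; B; D; E; F; G/C] holding=-
pre[pickup(D)]: clear(D) ✓, ontable(D) ✓, handempty ✓
all met → apply pickup(D)
after:  towers=[A; B; E; F; G/C] holding=D

towers=[A; B; E; F; G/C] holding=D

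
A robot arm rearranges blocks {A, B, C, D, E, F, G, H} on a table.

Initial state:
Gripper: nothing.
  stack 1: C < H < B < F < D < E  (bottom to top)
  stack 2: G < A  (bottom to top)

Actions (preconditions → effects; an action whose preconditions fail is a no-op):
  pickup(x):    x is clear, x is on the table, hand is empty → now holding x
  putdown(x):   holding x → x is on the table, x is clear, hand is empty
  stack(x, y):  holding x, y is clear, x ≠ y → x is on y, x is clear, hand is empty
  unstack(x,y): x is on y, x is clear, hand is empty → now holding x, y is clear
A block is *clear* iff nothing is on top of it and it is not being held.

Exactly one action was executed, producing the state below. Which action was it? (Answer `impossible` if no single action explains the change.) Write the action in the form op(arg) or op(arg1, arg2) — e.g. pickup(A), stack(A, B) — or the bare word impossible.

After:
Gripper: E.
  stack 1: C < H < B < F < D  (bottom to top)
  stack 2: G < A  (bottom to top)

target: towers=[C/H/B/F/D; G/A] holding=E
     unstack(A, G) → towers=[C/H/B/F/D/E; G] holding=A
     unstack(E, D) → towers=[C/H/B/F/D; G/A] holding=E  ← match

unstack(E, D)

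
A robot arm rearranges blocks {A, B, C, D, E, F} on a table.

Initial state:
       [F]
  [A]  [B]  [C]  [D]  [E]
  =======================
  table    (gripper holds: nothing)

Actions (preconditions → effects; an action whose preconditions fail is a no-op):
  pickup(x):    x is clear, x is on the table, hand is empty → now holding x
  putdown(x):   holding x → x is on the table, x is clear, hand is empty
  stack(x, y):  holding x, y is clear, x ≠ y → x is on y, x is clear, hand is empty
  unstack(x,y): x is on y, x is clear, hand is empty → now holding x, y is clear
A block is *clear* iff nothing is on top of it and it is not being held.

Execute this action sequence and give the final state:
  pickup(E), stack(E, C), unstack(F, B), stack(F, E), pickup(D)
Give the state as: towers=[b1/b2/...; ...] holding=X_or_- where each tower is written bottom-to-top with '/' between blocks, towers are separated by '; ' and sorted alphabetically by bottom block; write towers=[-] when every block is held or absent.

step 1 (pickup(E)): towers=[A; B/F; C; D] holding=E
step 2 (stack(E, C)): towers=[A; B/F; C/E; D] holding=-
step 3 (unstack(F, B)): towers=[A; B; C/E; D] holding=F
step 4 (stack(F, E)): towers=[A; B; C/E/F; D] holding=-
step 5 (pickup(D)): towers=[A; B; C/E/F] holding=D

towers=[A; B; C/E/F] holding=D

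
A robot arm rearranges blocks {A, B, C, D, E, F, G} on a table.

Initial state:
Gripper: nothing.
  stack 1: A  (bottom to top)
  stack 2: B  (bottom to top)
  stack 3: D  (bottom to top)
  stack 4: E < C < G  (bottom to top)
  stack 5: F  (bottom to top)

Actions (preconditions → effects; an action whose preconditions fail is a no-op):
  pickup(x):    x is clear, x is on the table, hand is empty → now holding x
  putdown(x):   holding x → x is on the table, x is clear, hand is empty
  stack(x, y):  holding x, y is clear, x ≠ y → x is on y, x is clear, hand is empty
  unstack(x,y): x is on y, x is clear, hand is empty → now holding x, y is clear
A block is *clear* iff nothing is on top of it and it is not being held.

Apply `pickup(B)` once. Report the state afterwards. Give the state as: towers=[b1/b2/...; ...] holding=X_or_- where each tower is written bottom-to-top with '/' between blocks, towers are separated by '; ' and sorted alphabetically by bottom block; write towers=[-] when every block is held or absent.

towers=[A; D; E/C/G; F] holding=B

before: towers=[A; B; D; E/C/G; F] holding=-
pre[pickup(B)]: clear(B) yes, ontable(B) yes, handempty yes
all met → apply pickup(B)
after:  towers=[A; D; E/C/G; F] holding=B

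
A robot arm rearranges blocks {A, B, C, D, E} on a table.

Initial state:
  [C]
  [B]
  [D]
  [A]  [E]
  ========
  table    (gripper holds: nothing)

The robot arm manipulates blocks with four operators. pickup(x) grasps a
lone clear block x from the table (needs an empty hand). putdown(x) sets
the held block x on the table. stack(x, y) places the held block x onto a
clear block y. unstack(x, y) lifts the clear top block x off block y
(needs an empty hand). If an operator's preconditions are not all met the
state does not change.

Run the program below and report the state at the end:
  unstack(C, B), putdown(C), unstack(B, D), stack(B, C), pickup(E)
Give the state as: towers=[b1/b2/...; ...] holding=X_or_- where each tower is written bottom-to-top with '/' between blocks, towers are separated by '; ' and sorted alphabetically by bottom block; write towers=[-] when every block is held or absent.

step 1 (unstack(C, B)): towers=[A/D/B; E] holding=C
step 2 (putdown(C)): towers=[A/D/B; C; E] holding=-
step 3 (unstack(B, D)): towers=[A/D; C; E] holding=B
step 4 (stack(B, C)): towers=[A/D; C/B; E] holding=-
step 5 (pickup(E)): towers=[A/D; C/B] holding=E

towers=[A/D; C/B] holding=E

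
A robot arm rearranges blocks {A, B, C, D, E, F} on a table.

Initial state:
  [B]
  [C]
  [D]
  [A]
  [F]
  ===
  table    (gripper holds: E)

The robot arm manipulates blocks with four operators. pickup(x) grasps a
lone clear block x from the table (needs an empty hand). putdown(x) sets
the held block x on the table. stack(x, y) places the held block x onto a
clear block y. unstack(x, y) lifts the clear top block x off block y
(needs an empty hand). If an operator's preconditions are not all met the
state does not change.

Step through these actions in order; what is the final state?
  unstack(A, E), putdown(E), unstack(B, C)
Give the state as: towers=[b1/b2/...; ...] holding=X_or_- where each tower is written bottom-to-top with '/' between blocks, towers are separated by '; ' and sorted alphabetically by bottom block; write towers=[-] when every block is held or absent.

towers=[E; F/A/D/C] holding=B

step 1 (unstack(A, E)) [no-op]: towers=[F/A/D/C/B] holding=E
step 2 (putdown(E)): towers=[E; F/A/D/C/B] holding=-
step 3 (unstack(B, C)): towers=[E; F/A/D/C] holding=B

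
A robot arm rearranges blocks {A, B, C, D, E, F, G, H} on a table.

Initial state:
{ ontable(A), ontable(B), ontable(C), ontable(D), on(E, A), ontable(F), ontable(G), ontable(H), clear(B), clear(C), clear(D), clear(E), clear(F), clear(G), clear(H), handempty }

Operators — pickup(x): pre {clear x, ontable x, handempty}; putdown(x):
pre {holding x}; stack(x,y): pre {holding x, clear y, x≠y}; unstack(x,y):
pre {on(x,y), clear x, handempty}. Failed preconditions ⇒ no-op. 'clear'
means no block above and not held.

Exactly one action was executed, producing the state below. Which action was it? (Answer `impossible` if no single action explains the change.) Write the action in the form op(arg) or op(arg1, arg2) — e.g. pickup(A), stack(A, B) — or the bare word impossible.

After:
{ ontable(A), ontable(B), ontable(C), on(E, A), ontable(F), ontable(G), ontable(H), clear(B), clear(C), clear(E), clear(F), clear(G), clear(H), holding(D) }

pickup(D)

target: towers=[A/E; B; C; F; G; H] holding=D
         pickup(G) → towers=[A/E; B; C; D; F; H] holding=G
     unstack(E, A) → towers=[A; B; C; D; F; G; H] holding=E
         pickup(H) → towers=[A/E; B; C; D; F; G] holding=H
         pickup(B) → towers=[A/E; C; D; F; G; H] holding=B
         pickup(F) → towers=[A/E; B; C; D; G; H] holding=F
         pickup(D) → towers=[A/E; B; C; F; G; H] holding=D  ← match
         pickup(C) → towers=[A/E; B; D; F; G; H] holding=C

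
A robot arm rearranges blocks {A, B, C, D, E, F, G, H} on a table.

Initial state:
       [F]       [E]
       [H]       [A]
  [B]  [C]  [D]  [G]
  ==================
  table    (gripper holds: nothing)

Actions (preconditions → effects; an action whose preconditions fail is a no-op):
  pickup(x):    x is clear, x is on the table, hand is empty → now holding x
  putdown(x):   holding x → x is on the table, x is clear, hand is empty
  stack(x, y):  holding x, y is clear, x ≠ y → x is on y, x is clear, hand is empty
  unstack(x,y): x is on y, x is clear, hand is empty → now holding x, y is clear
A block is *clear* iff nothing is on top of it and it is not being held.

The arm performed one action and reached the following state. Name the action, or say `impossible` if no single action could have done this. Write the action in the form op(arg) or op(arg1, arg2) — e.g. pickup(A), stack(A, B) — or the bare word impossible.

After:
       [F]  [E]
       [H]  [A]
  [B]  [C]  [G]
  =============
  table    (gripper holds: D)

pickup(D)

target: towers=[B; C/H/F; G/A/E] holding=D
     unstack(E, A) → towers=[B; C/H/F; D; G/A] holding=E
         pickup(B) → towers=[C/H/F; D; G/A/E] holding=B
     unstack(F, H) → towers=[B; C/H; D; G/A/E] holding=F
         pickup(D) → towers=[B; C/H/F; G/A/E] holding=D  ← match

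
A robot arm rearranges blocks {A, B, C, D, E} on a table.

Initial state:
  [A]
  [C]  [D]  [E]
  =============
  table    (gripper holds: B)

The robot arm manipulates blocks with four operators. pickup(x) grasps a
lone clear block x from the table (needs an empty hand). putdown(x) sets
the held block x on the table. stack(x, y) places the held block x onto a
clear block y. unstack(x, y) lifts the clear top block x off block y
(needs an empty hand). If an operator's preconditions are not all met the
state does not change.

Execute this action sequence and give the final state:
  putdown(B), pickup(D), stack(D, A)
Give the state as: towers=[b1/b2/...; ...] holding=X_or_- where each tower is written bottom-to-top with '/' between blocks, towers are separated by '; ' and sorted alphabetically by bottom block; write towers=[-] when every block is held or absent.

step 1 (putdown(B)): towers=[B; C/A; D; E] holding=-
step 2 (pickup(D)): towers=[B; C/A; E] holding=D
step 3 (stack(D, A)): towers=[B; C/A/D; E] holding=-

towers=[B; C/A/D; E] holding=-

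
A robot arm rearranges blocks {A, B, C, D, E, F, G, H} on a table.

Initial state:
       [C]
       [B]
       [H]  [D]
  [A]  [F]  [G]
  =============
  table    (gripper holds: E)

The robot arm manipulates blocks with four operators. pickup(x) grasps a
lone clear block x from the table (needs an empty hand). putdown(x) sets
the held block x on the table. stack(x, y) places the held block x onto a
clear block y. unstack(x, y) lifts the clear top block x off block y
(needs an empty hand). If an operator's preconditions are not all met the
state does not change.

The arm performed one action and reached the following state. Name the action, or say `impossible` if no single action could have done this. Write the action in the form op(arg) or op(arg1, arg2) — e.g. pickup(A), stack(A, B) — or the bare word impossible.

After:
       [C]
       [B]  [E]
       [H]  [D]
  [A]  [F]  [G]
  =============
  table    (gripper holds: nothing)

target: towers=[A; F/H/B/C; G/D/E] holding=-
        putdown(E) → towers=[A; E; F/H/B/C; G/D] holding=-
       stack(E, A) → towers=[A/E; F/H/B/C; G/D] holding=-
       stack(E, D) → towers=[A; F/H/B/C; G/D/E] holding=-  ← match
       stack(E, C) → towers=[A; F/H/B/C/E; G/D] holding=-

stack(E, D)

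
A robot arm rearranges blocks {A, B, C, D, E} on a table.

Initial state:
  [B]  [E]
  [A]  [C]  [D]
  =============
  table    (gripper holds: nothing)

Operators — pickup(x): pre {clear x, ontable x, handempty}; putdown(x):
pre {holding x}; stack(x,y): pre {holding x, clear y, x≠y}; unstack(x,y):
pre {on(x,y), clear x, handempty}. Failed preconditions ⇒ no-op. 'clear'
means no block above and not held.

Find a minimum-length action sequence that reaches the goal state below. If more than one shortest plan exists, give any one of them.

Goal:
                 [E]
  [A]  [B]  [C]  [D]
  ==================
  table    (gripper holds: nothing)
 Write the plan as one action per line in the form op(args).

step 1 (unstack(B, A)): towers=[A; C/E; D] holding=B
step 2 (putdown(B)): towers=[A; B; C/E; D] holding=-
step 3 (unstack(E, C)): towers=[A; B; C; D] holding=E
step 4 (stack(E, D)): towers=[A; B; C; D/E] holding=-
goal check: towers=[A; B; C; D/E] holding=- — reached (length 4, optimal by BFS)

unstack(B, A)
putdown(B)
unstack(E, C)
stack(E, D)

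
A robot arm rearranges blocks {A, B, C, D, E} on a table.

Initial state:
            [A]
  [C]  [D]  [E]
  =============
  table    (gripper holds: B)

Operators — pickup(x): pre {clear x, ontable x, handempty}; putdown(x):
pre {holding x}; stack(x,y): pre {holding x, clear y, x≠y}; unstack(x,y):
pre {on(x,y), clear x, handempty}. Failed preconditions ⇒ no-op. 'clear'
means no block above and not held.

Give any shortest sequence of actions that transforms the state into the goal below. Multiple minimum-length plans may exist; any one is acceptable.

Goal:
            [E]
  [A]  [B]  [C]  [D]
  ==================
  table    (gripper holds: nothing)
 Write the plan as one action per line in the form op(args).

putdown(B)
unstack(A, E)
putdown(A)
pickup(E)
stack(E, C)

step 1 (putdown(B)): towers=[B; C; D; E/A] holding=-
step 2 (unstack(A, E)): towers=[B; C; D; E] holding=A
step 3 (putdown(A)): towers=[A; B; C; D; E] holding=-
step 4 (pickup(E)): towers=[A; B; C; D] holding=E
step 5 (stack(E, C)): towers=[A; B; C/E; D] holding=-
goal check: towers=[A; B; C/E; D] holding=- — reached (length 5, optimal by BFS)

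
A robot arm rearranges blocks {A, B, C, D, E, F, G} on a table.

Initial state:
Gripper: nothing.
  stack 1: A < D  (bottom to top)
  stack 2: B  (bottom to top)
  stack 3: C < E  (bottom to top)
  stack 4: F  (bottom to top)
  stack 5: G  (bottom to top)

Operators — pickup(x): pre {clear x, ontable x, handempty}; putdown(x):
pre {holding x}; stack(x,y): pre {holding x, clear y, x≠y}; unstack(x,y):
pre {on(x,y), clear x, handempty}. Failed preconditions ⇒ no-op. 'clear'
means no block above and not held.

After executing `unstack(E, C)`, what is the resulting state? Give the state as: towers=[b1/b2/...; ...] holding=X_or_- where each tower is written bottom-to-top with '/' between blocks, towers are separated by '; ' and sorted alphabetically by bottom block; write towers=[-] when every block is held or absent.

towers=[A/D; B; C; F; G] holding=E

before: towers=[A/D; B; C/E; F; G] holding=-
pre[unstack(E, C)]: on(E,C) ok, clear(E) ok, handempty ok
all met → apply unstack(E, C)
after:  towers=[A/D; B; C; F; G] holding=E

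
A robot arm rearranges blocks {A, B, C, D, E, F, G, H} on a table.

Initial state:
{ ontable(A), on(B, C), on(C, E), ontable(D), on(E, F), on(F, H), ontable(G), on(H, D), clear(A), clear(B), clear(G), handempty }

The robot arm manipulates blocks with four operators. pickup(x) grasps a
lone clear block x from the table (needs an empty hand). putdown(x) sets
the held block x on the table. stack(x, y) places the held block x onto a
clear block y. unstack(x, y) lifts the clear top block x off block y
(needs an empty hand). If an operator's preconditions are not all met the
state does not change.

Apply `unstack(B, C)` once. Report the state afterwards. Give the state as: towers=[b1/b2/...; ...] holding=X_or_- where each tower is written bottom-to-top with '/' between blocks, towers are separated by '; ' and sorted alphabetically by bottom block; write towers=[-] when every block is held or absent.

towers=[A; D/H/F/E/C; G] holding=B

before: towers=[A; D/H/F/E/C/B; G] holding=-
pre[unstack(B, C)]: on(B,C) ok, clear(B) ok, handempty ok
all met → apply unstack(B, C)
after:  towers=[A; D/H/F/E/C; G] holding=B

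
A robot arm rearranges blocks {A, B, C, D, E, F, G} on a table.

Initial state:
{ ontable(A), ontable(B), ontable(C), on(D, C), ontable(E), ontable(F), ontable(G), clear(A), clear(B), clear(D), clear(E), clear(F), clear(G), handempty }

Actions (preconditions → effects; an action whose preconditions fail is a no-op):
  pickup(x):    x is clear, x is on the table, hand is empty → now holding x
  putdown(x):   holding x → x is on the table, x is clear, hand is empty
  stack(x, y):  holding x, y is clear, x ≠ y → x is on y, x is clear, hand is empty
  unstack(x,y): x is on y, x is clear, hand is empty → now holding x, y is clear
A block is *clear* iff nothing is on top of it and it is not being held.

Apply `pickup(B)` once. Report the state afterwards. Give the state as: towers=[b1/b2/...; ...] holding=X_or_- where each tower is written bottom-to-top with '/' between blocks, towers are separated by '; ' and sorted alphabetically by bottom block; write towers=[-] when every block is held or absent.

before: towers=[A; B; C/D; E; F; G] holding=-
pre[pickup(B)]: clear(B) ✓, ontable(B) ✓, handempty ✓
all met → apply pickup(B)
after:  towers=[A; C/D; E; F; G] holding=B

towers=[A; C/D; E; F; G] holding=B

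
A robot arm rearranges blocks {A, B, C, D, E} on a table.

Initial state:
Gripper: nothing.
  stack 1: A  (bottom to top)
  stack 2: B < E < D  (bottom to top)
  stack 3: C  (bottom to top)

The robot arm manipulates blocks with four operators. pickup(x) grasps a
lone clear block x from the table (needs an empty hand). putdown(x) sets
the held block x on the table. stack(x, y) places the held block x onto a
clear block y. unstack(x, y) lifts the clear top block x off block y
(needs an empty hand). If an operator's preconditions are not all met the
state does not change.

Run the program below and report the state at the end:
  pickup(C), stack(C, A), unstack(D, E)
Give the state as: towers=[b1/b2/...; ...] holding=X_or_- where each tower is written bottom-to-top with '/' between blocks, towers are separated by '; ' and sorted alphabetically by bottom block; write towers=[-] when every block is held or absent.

towers=[A/C; B/E] holding=D

step 1 (pickup(C)): towers=[A; B/E/D] holding=C
step 2 (stack(C, A)): towers=[A/C; B/E/D] holding=-
step 3 (unstack(D, E)): towers=[A/C; B/E] holding=D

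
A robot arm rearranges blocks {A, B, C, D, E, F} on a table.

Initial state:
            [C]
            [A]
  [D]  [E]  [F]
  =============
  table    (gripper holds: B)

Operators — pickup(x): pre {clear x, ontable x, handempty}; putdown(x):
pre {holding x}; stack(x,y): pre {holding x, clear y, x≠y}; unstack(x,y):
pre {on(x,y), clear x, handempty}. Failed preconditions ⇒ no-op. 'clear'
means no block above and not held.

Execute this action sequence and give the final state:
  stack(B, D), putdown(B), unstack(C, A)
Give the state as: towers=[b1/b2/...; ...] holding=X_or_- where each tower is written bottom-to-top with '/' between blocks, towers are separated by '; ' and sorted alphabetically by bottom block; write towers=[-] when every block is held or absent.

step 1 (stack(B, D)): towers=[D/B; E; F/A/C] holding=-
step 2 (putdown(B)) [no-op]: towers=[D/B; E; F/A/C] holding=-
step 3 (unstack(C, A)): towers=[D/B; E; F/A] holding=C

towers=[D/B; E; F/A] holding=C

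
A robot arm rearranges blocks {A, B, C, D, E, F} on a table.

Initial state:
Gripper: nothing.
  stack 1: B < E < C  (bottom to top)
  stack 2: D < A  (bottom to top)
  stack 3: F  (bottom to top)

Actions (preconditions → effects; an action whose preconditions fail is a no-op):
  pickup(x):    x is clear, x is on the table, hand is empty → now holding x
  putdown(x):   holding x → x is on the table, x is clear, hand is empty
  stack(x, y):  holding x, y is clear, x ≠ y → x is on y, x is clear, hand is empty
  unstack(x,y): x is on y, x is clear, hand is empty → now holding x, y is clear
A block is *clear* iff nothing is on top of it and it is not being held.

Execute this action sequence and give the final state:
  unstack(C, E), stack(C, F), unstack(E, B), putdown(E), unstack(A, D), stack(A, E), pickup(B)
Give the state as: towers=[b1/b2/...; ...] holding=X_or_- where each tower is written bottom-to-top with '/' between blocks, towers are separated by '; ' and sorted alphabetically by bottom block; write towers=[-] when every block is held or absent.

step 1 (unstack(C, E)): towers=[B/E; D/A; F] holding=C
step 2 (stack(C, F)): towers=[B/E; D/A; F/C] holding=-
step 3 (unstack(E, B)): towers=[B; D/A; F/C] holding=E
step 4 (putdown(E)): towers=[B; D/A; E; F/C] holding=-
step 5 (unstack(A, D)): towers=[B; D; E; F/C] holding=A
step 6 (stack(A, E)): towers=[B; D; E/A; F/C] holding=-
step 7 (pickup(B)): towers=[D; E/A; F/C] holding=B

towers=[D; E/A; F/C] holding=B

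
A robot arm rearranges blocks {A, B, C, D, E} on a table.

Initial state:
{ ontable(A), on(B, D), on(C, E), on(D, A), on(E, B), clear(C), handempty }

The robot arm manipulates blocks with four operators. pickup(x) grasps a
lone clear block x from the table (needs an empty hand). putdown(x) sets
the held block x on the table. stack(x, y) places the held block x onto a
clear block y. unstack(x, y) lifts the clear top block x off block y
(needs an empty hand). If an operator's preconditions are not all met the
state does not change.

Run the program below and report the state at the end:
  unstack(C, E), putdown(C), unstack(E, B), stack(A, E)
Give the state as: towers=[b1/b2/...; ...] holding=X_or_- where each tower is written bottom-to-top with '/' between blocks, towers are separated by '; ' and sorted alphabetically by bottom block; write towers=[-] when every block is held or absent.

towers=[A/D/B; C] holding=E

step 1 (unstack(C, E)): towers=[A/D/B/E] holding=C
step 2 (putdown(C)): towers=[A/D/B/E; C] holding=-
step 3 (unstack(E, B)): towers=[A/D/B; C] holding=E
step 4 (stack(A, E)) [no-op]: towers=[A/D/B; C] holding=E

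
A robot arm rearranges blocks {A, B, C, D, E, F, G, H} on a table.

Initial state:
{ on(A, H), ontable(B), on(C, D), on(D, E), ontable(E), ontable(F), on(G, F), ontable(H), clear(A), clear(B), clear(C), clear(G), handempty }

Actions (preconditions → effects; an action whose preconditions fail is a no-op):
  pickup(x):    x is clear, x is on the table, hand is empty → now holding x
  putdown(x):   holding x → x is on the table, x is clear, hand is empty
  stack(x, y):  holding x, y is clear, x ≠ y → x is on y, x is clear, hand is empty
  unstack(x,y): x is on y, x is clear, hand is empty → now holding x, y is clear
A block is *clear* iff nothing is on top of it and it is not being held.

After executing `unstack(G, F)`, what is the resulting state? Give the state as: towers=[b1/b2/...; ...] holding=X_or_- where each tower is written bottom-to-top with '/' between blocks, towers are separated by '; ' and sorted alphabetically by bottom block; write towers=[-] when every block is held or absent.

before: towers=[B; E/D/C; F/G; H/A] holding=-
pre[unstack(G, F)]: on(G,F) ✓, clear(G) ✓, handempty ✓
all met → apply unstack(G, F)
after:  towers=[B; E/D/C; F; H/A] holding=G

towers=[B; E/D/C; F; H/A] holding=G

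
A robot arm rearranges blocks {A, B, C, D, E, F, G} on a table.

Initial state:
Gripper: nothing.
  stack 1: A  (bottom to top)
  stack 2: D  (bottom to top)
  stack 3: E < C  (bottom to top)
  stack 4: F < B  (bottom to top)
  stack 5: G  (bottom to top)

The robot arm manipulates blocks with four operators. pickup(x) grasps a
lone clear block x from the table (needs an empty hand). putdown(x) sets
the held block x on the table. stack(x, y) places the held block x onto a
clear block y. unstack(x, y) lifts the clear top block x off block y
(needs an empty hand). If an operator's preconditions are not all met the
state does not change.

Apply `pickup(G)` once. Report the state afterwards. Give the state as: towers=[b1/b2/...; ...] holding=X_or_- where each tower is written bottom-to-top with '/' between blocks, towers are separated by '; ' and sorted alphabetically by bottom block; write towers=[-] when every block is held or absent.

towers=[A; D; E/C; F/B] holding=G

before: towers=[A; D; E/C; F/B; G] holding=-
pre[pickup(G)]: clear(G) ✓, ontable(G) ✓, handempty ✓
all met → apply pickup(G)
after:  towers=[A; D; E/C; F/B] holding=G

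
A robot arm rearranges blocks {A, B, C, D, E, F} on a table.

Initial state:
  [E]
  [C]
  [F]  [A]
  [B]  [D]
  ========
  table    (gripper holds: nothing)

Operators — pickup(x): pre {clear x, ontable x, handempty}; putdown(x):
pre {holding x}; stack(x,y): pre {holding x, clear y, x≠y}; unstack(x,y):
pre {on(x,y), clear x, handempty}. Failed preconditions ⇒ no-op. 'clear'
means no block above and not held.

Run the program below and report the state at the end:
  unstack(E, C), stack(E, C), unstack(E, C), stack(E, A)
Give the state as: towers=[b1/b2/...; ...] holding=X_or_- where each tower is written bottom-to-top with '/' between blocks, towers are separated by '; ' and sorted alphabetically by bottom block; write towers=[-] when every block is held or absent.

step 1 (unstack(E, C)): towers=[B/F/C; D/A] holding=E
step 2 (stack(E, C)): towers=[B/F/C/E; D/A] holding=-
step 3 (unstack(E, C)): towers=[B/F/C; D/A] holding=E
step 4 (stack(E, A)): towers=[B/F/C; D/A/E] holding=-

towers=[B/F/C; D/A/E] holding=-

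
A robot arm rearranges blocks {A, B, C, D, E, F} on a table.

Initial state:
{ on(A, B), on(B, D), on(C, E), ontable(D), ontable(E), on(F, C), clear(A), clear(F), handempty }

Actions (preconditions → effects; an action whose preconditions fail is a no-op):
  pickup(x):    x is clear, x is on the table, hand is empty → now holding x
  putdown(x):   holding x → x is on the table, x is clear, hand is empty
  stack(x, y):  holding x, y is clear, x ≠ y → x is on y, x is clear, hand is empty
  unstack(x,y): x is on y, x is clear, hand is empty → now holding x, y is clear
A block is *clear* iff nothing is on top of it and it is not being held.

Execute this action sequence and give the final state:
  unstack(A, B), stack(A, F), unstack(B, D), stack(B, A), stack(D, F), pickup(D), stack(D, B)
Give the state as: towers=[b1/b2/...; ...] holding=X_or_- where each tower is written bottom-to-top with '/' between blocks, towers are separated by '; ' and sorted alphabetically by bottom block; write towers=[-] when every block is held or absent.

step 1 (unstack(A, B)): towers=[D/B; E/C/F] holding=A
step 2 (stack(A, F)): towers=[D/B; E/C/F/A] holding=-
step 3 (unstack(B, D)): towers=[D; E/C/F/A] holding=B
step 4 (stack(B, A)): towers=[D; E/C/F/A/B] holding=-
step 5 (stack(D, F)) [no-op]: towers=[D; E/C/F/A/B] holding=-
step 6 (pickup(D)): towers=[E/C/F/A/B] holding=D
step 7 (stack(D, B)): towers=[E/C/F/A/B/D] holding=-

towers=[E/C/F/A/B/D] holding=-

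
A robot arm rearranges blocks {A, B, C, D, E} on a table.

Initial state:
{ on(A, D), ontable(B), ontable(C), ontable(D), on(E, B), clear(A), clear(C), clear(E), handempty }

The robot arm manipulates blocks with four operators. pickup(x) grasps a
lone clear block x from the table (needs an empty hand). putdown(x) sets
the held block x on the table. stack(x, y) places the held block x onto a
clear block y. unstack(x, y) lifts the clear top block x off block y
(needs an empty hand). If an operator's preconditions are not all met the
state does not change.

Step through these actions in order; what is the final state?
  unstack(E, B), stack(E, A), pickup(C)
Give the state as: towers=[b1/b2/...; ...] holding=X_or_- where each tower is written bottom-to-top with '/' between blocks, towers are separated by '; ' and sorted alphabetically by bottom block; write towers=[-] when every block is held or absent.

step 1 (unstack(E, B)): towers=[B; C; D/A] holding=E
step 2 (stack(E, A)): towers=[B; C; D/A/E] holding=-
step 3 (pickup(C)): towers=[B; D/A/E] holding=C

towers=[B; D/A/E] holding=C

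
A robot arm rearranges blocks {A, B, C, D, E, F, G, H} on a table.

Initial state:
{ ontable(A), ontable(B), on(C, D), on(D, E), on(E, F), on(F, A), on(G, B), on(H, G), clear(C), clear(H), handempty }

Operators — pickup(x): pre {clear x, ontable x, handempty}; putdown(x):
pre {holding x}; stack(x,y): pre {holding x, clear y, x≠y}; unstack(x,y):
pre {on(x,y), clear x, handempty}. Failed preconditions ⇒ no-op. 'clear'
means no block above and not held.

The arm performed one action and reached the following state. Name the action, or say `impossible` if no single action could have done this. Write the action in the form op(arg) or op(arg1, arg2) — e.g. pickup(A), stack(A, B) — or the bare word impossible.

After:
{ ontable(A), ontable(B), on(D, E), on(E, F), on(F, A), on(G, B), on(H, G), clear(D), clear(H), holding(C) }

target: towers=[A/F/E/D; B/G/H] holding=C
     unstack(H, G) → towers=[A/F/E/D/C; B/G] holding=H
     unstack(C, D) → towers=[A/F/E/D; B/G/H] holding=C  ← match

unstack(C, D)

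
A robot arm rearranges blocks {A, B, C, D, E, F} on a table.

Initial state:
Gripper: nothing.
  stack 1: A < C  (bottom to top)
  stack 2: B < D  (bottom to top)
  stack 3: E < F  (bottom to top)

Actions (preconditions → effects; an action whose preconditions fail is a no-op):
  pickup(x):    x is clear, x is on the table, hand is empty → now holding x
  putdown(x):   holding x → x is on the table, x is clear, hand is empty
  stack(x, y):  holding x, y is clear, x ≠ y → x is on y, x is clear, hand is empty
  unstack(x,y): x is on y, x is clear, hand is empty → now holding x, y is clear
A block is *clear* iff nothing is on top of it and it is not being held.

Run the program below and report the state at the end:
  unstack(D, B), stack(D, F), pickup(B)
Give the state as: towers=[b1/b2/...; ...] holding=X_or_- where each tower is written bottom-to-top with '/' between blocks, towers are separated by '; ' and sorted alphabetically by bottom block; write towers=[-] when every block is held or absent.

towers=[A/C; E/F/D] holding=B

step 1 (unstack(D, B)): towers=[A/C; B; E/F] holding=D
step 2 (stack(D, F)): towers=[A/C; B; E/F/D] holding=-
step 3 (pickup(B)): towers=[A/C; E/F/D] holding=B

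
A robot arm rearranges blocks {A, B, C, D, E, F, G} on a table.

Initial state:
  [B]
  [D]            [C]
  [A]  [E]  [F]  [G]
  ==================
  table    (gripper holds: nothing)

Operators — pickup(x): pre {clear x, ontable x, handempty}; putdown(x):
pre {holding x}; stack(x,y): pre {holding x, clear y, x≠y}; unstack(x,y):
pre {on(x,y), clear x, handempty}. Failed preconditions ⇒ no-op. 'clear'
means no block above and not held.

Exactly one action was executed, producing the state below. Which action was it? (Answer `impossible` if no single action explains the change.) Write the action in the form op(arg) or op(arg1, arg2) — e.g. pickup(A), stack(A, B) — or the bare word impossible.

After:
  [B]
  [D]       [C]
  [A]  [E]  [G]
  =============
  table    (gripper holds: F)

target: towers=[A/D/B; E; G/C] holding=F
     unstack(B, D) → towers=[A/D; E; F; G/C] holding=B
         pickup(F) → towers=[A/D/B; E; G/C] holding=F  ← match
         pickup(E) → towers=[A/D/B; F; G/C] holding=E
     unstack(C, G) → towers=[A/D/B; E; F; G] holding=C

pickup(F)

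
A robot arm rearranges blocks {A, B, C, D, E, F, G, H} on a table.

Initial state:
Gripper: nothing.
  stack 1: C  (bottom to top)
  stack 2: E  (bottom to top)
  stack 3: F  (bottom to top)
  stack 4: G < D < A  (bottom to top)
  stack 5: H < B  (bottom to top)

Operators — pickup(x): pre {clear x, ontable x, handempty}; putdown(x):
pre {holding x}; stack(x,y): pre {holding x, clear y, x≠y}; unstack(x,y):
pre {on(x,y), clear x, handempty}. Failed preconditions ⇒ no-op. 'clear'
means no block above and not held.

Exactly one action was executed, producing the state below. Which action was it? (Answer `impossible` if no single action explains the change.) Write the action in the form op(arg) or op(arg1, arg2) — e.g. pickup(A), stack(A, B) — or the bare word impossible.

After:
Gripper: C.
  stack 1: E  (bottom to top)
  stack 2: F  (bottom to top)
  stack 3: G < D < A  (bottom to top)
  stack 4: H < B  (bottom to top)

target: towers=[E; F; G/D/A; H/B] holding=C
     unstack(A, D) → towers=[C; E; F; G/D; H/B] holding=A
         pickup(E) → towers=[C; F; G/D/A; H/B] holding=E
     unstack(B, H) → towers=[C; E; F; G/D/A; H] holding=B
         pickup(F) → towers=[C; E; G/D/A; H/B] holding=F
         pickup(C) → towers=[E; F; G/D/A; H/B] holding=C  ← match

pickup(C)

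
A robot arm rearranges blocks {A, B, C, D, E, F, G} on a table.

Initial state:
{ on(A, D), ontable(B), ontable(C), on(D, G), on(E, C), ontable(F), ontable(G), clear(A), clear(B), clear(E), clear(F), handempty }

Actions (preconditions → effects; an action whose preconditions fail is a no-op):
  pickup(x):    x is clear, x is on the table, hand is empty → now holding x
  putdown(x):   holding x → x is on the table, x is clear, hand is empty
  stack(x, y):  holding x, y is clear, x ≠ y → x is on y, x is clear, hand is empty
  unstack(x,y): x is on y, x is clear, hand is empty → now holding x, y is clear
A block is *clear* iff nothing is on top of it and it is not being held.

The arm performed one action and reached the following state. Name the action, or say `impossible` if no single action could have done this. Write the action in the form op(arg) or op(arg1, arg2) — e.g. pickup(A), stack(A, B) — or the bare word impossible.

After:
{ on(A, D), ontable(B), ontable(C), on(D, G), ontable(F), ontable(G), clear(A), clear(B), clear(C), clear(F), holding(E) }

unstack(E, C)

target: towers=[B; C; F; G/D/A] holding=E
         pickup(B) → towers=[C/E; F; G/D/A] holding=B
         pickup(F) → towers=[B; C/E; G/D/A] holding=F
     unstack(A, D) → towers=[B; C/E; F; G/D] holding=A
     unstack(E, C) → towers=[B; C; F; G/D/A] holding=E  ← match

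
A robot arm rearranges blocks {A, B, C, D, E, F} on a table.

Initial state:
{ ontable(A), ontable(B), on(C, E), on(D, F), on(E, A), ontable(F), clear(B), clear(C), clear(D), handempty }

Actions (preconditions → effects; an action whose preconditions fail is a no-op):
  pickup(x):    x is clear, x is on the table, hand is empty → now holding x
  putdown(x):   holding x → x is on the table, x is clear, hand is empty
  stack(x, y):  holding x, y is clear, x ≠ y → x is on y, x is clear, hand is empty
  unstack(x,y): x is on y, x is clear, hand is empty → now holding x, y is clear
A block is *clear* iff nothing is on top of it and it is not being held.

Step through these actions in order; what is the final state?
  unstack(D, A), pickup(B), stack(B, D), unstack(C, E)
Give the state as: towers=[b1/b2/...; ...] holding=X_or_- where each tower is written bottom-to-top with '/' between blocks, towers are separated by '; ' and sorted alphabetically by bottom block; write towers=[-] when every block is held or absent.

towers=[A/E; F/D/B] holding=C

step 1 (unstack(D, A)) [no-op]: towers=[A/E/C; B; F/D] holding=-
step 2 (pickup(B)): towers=[A/E/C; F/D] holding=B
step 3 (stack(B, D)): towers=[A/E/C; F/D/B] holding=-
step 4 (unstack(C, E)): towers=[A/E; F/D/B] holding=C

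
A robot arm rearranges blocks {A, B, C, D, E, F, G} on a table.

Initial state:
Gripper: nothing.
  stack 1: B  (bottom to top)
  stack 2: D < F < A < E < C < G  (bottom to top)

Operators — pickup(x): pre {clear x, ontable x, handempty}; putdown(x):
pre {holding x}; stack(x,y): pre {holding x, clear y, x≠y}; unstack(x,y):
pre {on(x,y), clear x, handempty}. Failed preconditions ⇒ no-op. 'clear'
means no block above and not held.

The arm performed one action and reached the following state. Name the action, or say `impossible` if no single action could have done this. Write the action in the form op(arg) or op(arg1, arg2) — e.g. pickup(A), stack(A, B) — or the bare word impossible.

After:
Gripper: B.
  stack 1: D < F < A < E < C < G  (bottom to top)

pickup(B)

target: towers=[D/F/A/E/C/G] holding=B
         pickup(B) → towers=[D/F/A/E/C/G] holding=B  ← match
     unstack(G, C) → towers=[B; D/F/A/E/C] holding=G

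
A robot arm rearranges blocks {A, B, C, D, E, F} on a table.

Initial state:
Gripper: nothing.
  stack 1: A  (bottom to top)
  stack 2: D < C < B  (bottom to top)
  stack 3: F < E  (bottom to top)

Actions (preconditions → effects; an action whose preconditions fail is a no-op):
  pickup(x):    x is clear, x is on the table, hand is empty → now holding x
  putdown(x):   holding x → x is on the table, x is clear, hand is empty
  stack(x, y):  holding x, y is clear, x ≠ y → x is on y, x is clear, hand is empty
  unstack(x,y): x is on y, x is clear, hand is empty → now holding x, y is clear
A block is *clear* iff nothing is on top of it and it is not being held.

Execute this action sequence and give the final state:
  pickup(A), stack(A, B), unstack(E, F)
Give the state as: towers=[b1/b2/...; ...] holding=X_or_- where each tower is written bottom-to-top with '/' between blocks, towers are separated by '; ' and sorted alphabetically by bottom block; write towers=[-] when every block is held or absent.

towers=[D/C/B/A; F] holding=E

step 1 (pickup(A)): towers=[D/C/B; F/E] holding=A
step 2 (stack(A, B)): towers=[D/C/B/A; F/E] holding=-
step 3 (unstack(E, F)): towers=[D/C/B/A; F] holding=E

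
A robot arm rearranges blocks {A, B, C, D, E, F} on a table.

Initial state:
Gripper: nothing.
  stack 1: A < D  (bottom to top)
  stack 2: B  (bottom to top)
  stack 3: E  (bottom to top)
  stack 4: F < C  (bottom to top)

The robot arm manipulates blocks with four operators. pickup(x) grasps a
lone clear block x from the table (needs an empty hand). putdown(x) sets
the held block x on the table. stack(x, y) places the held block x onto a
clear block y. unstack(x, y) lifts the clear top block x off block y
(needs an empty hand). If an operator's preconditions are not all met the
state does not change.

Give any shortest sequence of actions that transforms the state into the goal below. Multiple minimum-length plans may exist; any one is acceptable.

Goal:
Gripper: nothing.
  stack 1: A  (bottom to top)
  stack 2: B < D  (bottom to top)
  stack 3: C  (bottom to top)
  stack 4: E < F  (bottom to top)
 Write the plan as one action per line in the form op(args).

unstack(D, A)
stack(D, B)
unstack(C, F)
putdown(C)
pickup(F)
stack(F, E)

step 1 (unstack(D, A)): towers=[A; B; E; F/C] holding=D
step 2 (stack(D, B)): towers=[A; B/D; E; F/C] holding=-
step 3 (unstack(C, F)): towers=[A; B/D; E; F] holding=C
step 4 (putdown(C)): towers=[A; B/D; C; E; F] holding=-
step 5 (pickup(F)): towers=[A; B/D; C; E] holding=F
step 6 (stack(F, E)): towers=[A; B/D; C; E/F] holding=-
goal check: towers=[A; B/D; C; E/F] holding=- — reached (length 6, optimal by BFS)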